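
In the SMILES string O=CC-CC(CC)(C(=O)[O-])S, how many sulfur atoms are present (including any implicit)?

1

The symbol for sulfur appears 1 time in the SMILES.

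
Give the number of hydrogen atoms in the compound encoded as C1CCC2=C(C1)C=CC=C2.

Hydrogens are implicit in SMILES; fill each atom to its normal valence:
  4 × C: 2 H each → 8
  4 × C (aromatic): 1 H each → 4
  2 × C (aromatic): no H
  Total hydrogens = 12.

12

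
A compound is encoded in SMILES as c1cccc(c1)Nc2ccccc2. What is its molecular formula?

Heavy atoms from the SMILES: 12 C, 1 N.
Implicit hydrogens by atom environment:
  10 × C (aromatic): 1 H each → 10
  2 × C (aromatic): no H
  1 × N: 1 H
  Total hydrogens = 11.
Molecular formula: C12H11N

C12H11N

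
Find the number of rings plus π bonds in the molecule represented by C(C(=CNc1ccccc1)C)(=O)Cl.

6

Molecular formula from the SMILES: C10H10ClNO.
DoU = (2C + 2 + N − H − X)/2 = (2·10 + 2 + 1 − 10 − 1)/2 = 12/2 = 6.
(Structurally: 1 ring(s) + 5 π bond(s) = 6.)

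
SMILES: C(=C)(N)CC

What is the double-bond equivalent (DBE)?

Molecular formula from the SMILES: C4H9N.
DoU = (2C + 2 + N − H − X)/2 = (2·4 + 2 + 1 − 9 − 0)/2 = 2/2 = 1.
(Structurally: 0 ring(s) + 1 π bond(s) = 1.)

1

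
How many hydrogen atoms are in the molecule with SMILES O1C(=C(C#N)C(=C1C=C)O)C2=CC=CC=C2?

9

Hydrogens are implicit in SMILES; fill each atom to its normal valence:
  5 × C (aromatic): 1 H each → 5
  5 × C (aromatic): no H
  1 × C: 2 H
  1 × C: 1 H
  1 × C: no H
  1 × N: no H
  1 × O: 1 H
  1 × O (aromatic): no H
  Total hydrogens = 9.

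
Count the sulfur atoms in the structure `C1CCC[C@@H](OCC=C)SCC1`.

The symbol for sulfur appears 1 time in the SMILES.

1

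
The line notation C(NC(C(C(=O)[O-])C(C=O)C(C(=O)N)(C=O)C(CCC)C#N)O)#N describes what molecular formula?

Heavy atoms from the SMILES: 14 C, 4 N, 6 O.
Implicit hydrogens by atom environment:
  6 × C: 1 H each → 6
  5 × C: no H
  4 × O: no H
  2 × C: 2 H each → 4
  2 × N: no H
  1 × C: 3 H
  1 × N: 2 H
  1 × N: 1 H
  1 × O: 1 H
  1 × O (charge -1): no H
  Total hydrogens = 17.
Net charge -1.
Molecular formula: C14H17N4O6-

C14H17N4O6-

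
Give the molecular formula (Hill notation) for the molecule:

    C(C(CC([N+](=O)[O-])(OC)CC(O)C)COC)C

Heavy atoms from the SMILES: 11 C, 1 N, 5 O.
Implicit hydrogens by atom environment:
  4 × C: 3 H each → 12
  4 × C: 2 H each → 8
  3 × O: no H
  2 × C: 1 H each → 2
  1 × C: no H
  1 × N (charge +1): no H
  1 × O: 1 H
  1 × O (charge -1): no H
  Total hydrogens = 23.
Molecular formula: C11H23NO5

C11H23NO5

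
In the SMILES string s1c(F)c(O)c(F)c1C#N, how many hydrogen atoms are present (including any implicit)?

Hydrogens are implicit in SMILES; fill each atom to its normal valence:
  4 × C (aromatic): no H
  2 × F: no H
  1 × C: no H
  1 × N: no H
  1 × O: 1 H
  1 × S (aromatic): no H
  Total hydrogens = 1.

1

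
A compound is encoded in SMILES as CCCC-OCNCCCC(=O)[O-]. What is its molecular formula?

Heavy atoms from the SMILES: 9 C, 1 N, 3 O.
Implicit hydrogens by atom environment:
  7 × C: 2 H each → 14
  2 × O: no H
  1 × C: 3 H
  1 × C: no H
  1 × N: 1 H
  1 × O (charge -1): no H
  Total hydrogens = 18.
Net charge -1.
Molecular formula: C9H18NO3-

C9H18NO3-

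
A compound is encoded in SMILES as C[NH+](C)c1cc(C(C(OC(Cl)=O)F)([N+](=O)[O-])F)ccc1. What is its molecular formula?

C11H12ClF2N2O4+

Heavy atoms from the SMILES: 11 C, 1 Cl, 2 F, 2 N, 4 O.
Implicit hydrogens by atom environment:
  4 × C (aromatic): 1 H each → 4
  3 × O: no H
  2 × C: 3 H each → 6
  2 × C: no H
  2 × C (aromatic): no H
  2 × F: no H
  1 × C: 1 H
  1 × Cl: no H
  1 × N (charge +1): 1 H
  1 × N (charge +1): no H
  1 × O (charge -1): no H
  Total hydrogens = 12.
Net charge +1.
Molecular formula: C11H12ClF2N2O4+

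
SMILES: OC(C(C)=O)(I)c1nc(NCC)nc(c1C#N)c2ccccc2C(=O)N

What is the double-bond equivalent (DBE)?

Molecular formula from the SMILES: C17H16IN5O3.
DoU = (2C + 2 + N − H − X)/2 = (2·17 + 2 + 5 − 16 − 1)/2 = 24/2 = 12.
(Structurally: 2 ring(s) + 10 π bond(s) = 12.)

12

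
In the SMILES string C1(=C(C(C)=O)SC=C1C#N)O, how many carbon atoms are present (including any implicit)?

The symbol for carbon appears 7 times in the SMILES.

7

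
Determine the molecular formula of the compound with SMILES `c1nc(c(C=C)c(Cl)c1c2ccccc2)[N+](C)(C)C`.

C16H18ClN2+

Heavy atoms from the SMILES: 16 C, 1 Cl, 2 N.
Implicit hydrogens by atom environment:
  6 × C (aromatic): 1 H each → 6
  5 × C (aromatic): no H
  3 × C: 3 H each → 9
  1 × C: 2 H
  1 × C: 1 H
  1 × Cl: no H
  1 × N (aromatic): no H
  1 × N (charge +1): no H
  Total hydrogens = 18.
Net charge +1.
Molecular formula: C16H18ClN2+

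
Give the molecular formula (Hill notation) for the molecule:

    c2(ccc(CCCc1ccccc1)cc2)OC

C16H18O

Heavy atoms from the SMILES: 16 C, 1 O.
Implicit hydrogens by atom environment:
  9 × C (aromatic): 1 H each → 9
  3 × C: 2 H each → 6
  3 × C (aromatic): no H
  1 × C: 3 H
  1 × O: no H
  Total hydrogens = 18.
Molecular formula: C16H18O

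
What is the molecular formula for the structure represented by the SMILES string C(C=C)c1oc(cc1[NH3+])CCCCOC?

Heavy atoms from the SMILES: 12 C, 1 N, 2 O.
Implicit hydrogens by atom environment:
  6 × C: 2 H each → 12
  3 × C (aromatic): no H
  1 × C: 3 H
  1 × C (aromatic): 1 H
  1 × C: 1 H
  1 × N (charge +1): 3 H
  1 × O (aromatic): no H
  1 × O: no H
  Total hydrogens = 20.
Net charge +1.
Molecular formula: C12H20NO2+

C12H20NO2+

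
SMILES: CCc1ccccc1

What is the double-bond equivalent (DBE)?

4

Molecular formula from the SMILES: C8H10.
DoU = (2C + 2 + N − H − X)/2 = (2·8 + 2 + 0 − 10 − 0)/2 = 8/2 = 4.
(Structurally: 1 ring(s) + 3 π bond(s) = 4.)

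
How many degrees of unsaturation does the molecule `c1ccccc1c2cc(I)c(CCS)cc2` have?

8

Molecular formula from the SMILES: C14H13IS.
DoU = (2C + 2 + N − H − X)/2 = (2·14 + 2 + 0 − 13 − 1)/2 = 16/2 = 8.
(Structurally: 2 ring(s) + 6 π bond(s) = 8.)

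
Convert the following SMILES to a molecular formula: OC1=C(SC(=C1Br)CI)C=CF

C7H5BrFIOS

Heavy atoms from the SMILES: 1 Br, 7 C, 1 F, 1 I, 1 O, 1 S.
Implicit hydrogens by atom environment:
  4 × C (aromatic): no H
  2 × C: 1 H each → 2
  1 × Br: no H
  1 × C: 2 H
  1 × F: no H
  1 × I: no H
  1 × O: 1 H
  1 × S (aromatic): no H
  Total hydrogens = 5.
Molecular formula: C7H5BrFIOS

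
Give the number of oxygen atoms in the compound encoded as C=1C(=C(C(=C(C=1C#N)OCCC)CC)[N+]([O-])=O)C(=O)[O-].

5

The symbol for oxygen appears 5 times in the SMILES.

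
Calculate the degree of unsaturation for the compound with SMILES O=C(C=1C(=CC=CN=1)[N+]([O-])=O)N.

Molecular formula from the SMILES: C6H5N3O3.
DoU = (2C + 2 + N − H − X)/2 = (2·6 + 2 + 3 − 5 − 0)/2 = 12/2 = 6.
(Structurally: 1 ring(s) + 5 π bond(s) = 6.)

6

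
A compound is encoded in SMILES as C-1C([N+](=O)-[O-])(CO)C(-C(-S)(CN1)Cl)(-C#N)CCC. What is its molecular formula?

Heavy atoms from the SMILES: 10 C, 1 Cl, 3 N, 3 O, 1 S.
Implicit hydrogens by atom environment:
  5 × C: 2 H each → 10
  4 × C: no H
  1 × C: 3 H
  1 × Cl: no H
  1 × N: 1 H
  1 × N: no H
  1 × N (charge +1): no H
  1 × O: 1 H
  1 × O: no H
  1 × O (charge -1): no H
  1 × S: 1 H
  Total hydrogens = 16.
Molecular formula: C10H16ClN3O3S

C10H16ClN3O3S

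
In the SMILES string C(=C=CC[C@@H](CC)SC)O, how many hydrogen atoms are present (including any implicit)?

14

Hydrogens are implicit in SMILES; fill each atom to its normal valence:
  3 × C: 1 H each → 3
  2 × C: 3 H each → 6
  2 × C: 2 H each → 4
  1 × C: no H
  1 × O: 1 H
  1 × S: no H
  Total hydrogens = 14.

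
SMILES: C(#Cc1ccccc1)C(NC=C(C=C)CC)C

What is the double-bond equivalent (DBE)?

8

Molecular formula from the SMILES: C16H19N.
DoU = (2C + 2 + N − H − X)/2 = (2·16 + 2 + 1 − 19 − 0)/2 = 16/2 = 8.
(Structurally: 1 ring(s) + 7 π bond(s) = 8.)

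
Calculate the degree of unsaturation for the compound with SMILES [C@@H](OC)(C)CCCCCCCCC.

0

Molecular formula from the SMILES: C12H26O.
DoU = (2C + 2 + N − H − X)/2 = (2·12 + 2 + 0 − 26 − 0)/2 = 0/2 = 0.
(Structurally: 0 ring(s) + 0 π bond(s) = 0.)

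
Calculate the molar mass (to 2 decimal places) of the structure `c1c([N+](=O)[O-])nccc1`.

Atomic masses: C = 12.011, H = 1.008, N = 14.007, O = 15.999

124.10

Molecular formula: C5H4N2O2.
M = 5×12.011 + 4×1.008 + 2×14.007 + 2×15.999 = 124.10 g/mol.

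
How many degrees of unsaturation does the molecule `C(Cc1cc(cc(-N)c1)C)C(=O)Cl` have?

Molecular formula from the SMILES: C10H12ClNO.
DoU = (2C + 2 + N − H − X)/2 = (2·10 + 2 + 1 − 12 − 1)/2 = 10/2 = 5.
(Structurally: 1 ring(s) + 4 π bond(s) = 5.)

5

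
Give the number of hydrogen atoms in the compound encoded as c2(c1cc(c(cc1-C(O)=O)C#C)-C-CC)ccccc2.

16

Hydrogens are implicit in SMILES; fill each atom to its normal valence:
  7 × C (aromatic): 1 H each → 7
  5 × C (aromatic): no H
  2 × C: 2 H each → 4
  2 × C: no H
  1 × C: 3 H
  1 × C: 1 H
  1 × O: 1 H
  1 × O: no H
  Total hydrogens = 16.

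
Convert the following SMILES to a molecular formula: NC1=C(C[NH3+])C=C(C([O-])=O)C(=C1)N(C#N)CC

Heavy atoms from the SMILES: 11 C, 4 N, 2 O.
Implicit hydrogens by atom environment:
  4 × C (aromatic): no H
  2 × C: 2 H each → 4
  2 × C (aromatic): 1 H each → 2
  2 × C: no H
  2 × N: no H
  1 × C: 3 H
  1 × N (charge +1): 3 H
  1 × N: 2 H
  1 × O: no H
  1 × O (charge -1): no H
  Total hydrogens = 14.
Molecular formula: C11H14N4O2

C11H14N4O2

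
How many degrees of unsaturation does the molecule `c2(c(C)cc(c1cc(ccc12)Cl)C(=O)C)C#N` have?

Molecular formula from the SMILES: C14H10ClNO.
DoU = (2C + 2 + N − H − X)/2 = (2·14 + 2 + 1 − 10 − 1)/2 = 20/2 = 10.
(Structurally: 2 ring(s) + 8 π bond(s) = 10.)

10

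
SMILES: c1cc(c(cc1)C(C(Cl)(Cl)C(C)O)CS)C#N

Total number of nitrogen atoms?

1

The symbol for nitrogen appears 1 time in the SMILES.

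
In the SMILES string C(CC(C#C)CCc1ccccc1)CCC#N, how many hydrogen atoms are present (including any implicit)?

Hydrogens are implicit in SMILES; fill each atom to its normal valence:
  6 × C: 2 H each → 12
  5 × C (aromatic): 1 H each → 5
  2 × C: 1 H each → 2
  2 × C: no H
  1 × C (aromatic): no H
  1 × N: no H
  Total hydrogens = 19.

19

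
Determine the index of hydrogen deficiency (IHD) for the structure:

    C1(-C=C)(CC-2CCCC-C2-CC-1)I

Molecular formula from the SMILES: C12H19I.
DoU = (2C + 2 + N − H − X)/2 = (2·12 + 2 + 0 − 19 − 1)/2 = 6/2 = 3.
(Structurally: 2 ring(s) + 1 π bond(s) = 3.)

3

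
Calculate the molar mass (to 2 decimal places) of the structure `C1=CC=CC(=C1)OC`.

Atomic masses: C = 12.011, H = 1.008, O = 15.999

108.14

Molecular formula: C7H8O.
M = 7×12.011 + 8×1.008 + 1×15.999 = 108.14 g/mol.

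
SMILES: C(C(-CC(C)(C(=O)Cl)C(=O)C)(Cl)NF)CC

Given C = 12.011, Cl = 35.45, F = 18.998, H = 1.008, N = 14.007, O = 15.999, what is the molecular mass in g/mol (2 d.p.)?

Molecular formula: C10H16Cl2FNO2.
M = 10×12.011 + 2×35.45 + 1×18.998 + 16×1.008 + 1×14.007 + 2×15.999 = 272.14 g/mol.

272.14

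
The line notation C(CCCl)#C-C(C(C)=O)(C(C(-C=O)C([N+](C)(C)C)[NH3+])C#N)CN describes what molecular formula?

Heavy atoms from the SMILES: 16 C, 1 Cl, 4 N, 2 O.
Implicit hydrogens by atom environment:
  5 × C: no H
  4 × C: 3 H each → 12
  4 × C: 1 H each → 4
  3 × C: 2 H each → 6
  2 × O: no H
  1 × Cl: no H
  1 × N (charge +1): 3 H
  1 × N: 2 H
  1 × N: no H
  1 × N (charge +1): no H
  Total hydrogens = 27.
Net charge +2.
Molecular formula: [C16H27ClN4O2]2+

[C16H27ClN4O2]2+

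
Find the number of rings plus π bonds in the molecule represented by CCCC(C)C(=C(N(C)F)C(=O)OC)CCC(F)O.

Molecular formula from the SMILES: C13H23F2NO3.
DoU = (2C + 2 + N − H − X)/2 = (2·13 + 2 + 1 − 23 − 2)/2 = 4/2 = 2.
(Structurally: 0 ring(s) + 2 π bond(s) = 2.)

2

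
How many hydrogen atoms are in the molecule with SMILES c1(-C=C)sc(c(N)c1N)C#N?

Hydrogens are implicit in SMILES; fill each atom to its normal valence:
  4 × C (aromatic): no H
  2 × N: 2 H each → 4
  1 × C: 2 H
  1 × C: 1 H
  1 × C: no H
  1 × N: no H
  1 × S (aromatic): no H
  Total hydrogens = 7.

7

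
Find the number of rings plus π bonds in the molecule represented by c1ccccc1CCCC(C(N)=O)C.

5

Molecular formula from the SMILES: C12H17NO.
DoU = (2C + 2 + N − H − X)/2 = (2·12 + 2 + 1 − 17 − 0)/2 = 10/2 = 5.
(Structurally: 1 ring(s) + 4 π bond(s) = 5.)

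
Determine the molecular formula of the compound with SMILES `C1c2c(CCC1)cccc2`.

C10H12

Heavy atoms from the SMILES: 10 C.
Implicit hydrogens by atom environment:
  4 × C: 2 H each → 8
  4 × C (aromatic): 1 H each → 4
  2 × C (aromatic): no H
  Total hydrogens = 12.
Molecular formula: C10H12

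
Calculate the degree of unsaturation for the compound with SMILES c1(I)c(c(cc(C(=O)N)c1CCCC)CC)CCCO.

5

Molecular formula from the SMILES: C16H24INO2.
DoU = (2C + 2 + N − H − X)/2 = (2·16 + 2 + 1 − 24 − 1)/2 = 10/2 = 5.
(Structurally: 1 ring(s) + 4 π bond(s) = 5.)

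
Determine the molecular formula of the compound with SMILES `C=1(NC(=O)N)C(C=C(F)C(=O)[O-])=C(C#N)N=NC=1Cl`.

C9H4ClFN5O3-

Heavy atoms from the SMILES: 9 C, 1 Cl, 1 F, 5 N, 3 O.
Implicit hydrogens by atom environment:
  4 × C (aromatic): no H
  4 × C: no H
  2 × N (aromatic): no H
  2 × O: no H
  1 × C: 1 H
  1 × Cl: no H
  1 × F: no H
  1 × N: 2 H
  1 × N: 1 H
  1 × N: no H
  1 × O (charge -1): no H
  Total hydrogens = 4.
Net charge -1.
Molecular formula: C9H4ClFN5O3-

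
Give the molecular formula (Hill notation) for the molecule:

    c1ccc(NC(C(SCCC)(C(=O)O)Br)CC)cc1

C14H20BrNO2S

Heavy atoms from the SMILES: 1 Br, 14 C, 1 N, 2 O, 1 S.
Implicit hydrogens by atom environment:
  5 × C (aromatic): 1 H each → 5
  3 × C: 2 H each → 6
  2 × C: 3 H each → 6
  2 × C: no H
  1 × Br: no H
  1 × C: 1 H
  1 × C (aromatic): no H
  1 × N: 1 H
  1 × O: 1 H
  1 × O: no H
  1 × S: no H
  Total hydrogens = 20.
Molecular formula: C14H20BrNO2S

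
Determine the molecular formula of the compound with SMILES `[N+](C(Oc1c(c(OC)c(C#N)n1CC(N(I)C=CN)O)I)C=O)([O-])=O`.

Heavy atoms from the SMILES: 12 C, 2 I, 5 N, 6 O.
Implicit hydrogens by atom environment:
  5 × C: 1 H each → 5
  4 × C (aromatic): no H
  4 × O: no H
  2 × I: no H
  2 × N: no H
  1 × C: 3 H
  1 × C: 2 H
  1 × C: no H
  1 × N: 2 H
  1 × N (aromatic): no H
  1 × N (charge +1): no H
  1 × O: 1 H
  1 × O (charge -1): no H
  Total hydrogens = 13.
Molecular formula: C12H13I2N5O6

C12H13I2N5O6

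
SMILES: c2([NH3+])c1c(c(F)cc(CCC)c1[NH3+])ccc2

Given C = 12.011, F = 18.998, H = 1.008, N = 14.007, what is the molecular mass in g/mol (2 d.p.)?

220.29

Molecular formula: [C13H17FN2]2+.
M = 13×12.011 + 1×18.998 + 17×1.008 + 2×14.007 = 220.29 g/mol.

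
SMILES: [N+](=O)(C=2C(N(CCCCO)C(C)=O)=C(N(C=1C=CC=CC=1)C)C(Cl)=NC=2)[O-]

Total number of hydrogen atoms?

Hydrogens are implicit in SMILES; fill each atom to its normal valence:
  6 × C (aromatic): 1 H each → 6
  5 × C (aromatic): no H
  4 × C: 2 H each → 8
  2 × C: 3 H each → 6
  2 × N: no H
  2 × O: no H
  1 × C: no H
  1 × Cl: no H
  1 × N (aromatic): no H
  1 × N (charge +1): no H
  1 × O: 1 H
  1 × O (charge -1): no H
  Total hydrogens = 21.

21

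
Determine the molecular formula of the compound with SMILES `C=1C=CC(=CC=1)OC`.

Heavy atoms from the SMILES: 7 C, 1 O.
Implicit hydrogens by atom environment:
  5 × C (aromatic): 1 H each → 5
  1 × C: 3 H
  1 × C (aromatic): no H
  1 × O: no H
  Total hydrogens = 8.
Molecular formula: C7H8O

C7H8O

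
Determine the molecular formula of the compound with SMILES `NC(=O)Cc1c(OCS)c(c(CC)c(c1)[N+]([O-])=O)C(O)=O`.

Heavy atoms from the SMILES: 12 C, 2 N, 6 O, 1 S.
Implicit hydrogens by atom environment:
  5 × C (aromatic): no H
  4 × O: no H
  3 × C: 2 H each → 6
  2 × C: no H
  1 × C: 3 H
  1 × C (aromatic): 1 H
  1 × N: 2 H
  1 × N (charge +1): no H
  1 × O: 1 H
  1 × O (charge -1): no H
  1 × S: 1 H
  Total hydrogens = 14.
Molecular formula: C12H14N2O6S

C12H14N2O6S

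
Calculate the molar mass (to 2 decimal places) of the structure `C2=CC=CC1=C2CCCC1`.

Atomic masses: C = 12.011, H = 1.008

Molecular formula: C10H12.
M = 10×12.011 + 12×1.008 = 132.21 g/mol.

132.21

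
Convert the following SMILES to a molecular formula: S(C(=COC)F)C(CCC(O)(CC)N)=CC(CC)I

C13H23FINO2S

Heavy atoms from the SMILES: 13 C, 1 F, 1 I, 1 N, 2 O, 1 S.
Implicit hydrogens by atom environment:
  4 × C: 2 H each → 8
  3 × C: 3 H each → 9
  3 × C: 1 H each → 3
  3 × C: no H
  1 × F: no H
  1 × I: no H
  1 × N: 2 H
  1 × O: 1 H
  1 × O: no H
  1 × S: no H
  Total hydrogens = 23.
Molecular formula: C13H23FINO2S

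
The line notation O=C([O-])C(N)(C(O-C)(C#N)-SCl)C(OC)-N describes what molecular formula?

C7H11ClN3O4S-

Heavy atoms from the SMILES: 7 C, 1 Cl, 3 N, 4 O, 1 S.
Implicit hydrogens by atom environment:
  4 × C: no H
  3 × O: no H
  2 × C: 3 H each → 6
  2 × N: 2 H each → 4
  1 × C: 1 H
  1 × Cl: no H
  1 × N: no H
  1 × O (charge -1): no H
  1 × S: no H
  Total hydrogens = 11.
Net charge -1.
Molecular formula: C7H11ClN3O4S-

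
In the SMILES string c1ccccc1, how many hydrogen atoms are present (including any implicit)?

Hydrogens are implicit in SMILES; fill each atom to its normal valence:
  6 × C (aromatic): 1 H each → 6
  Total hydrogens = 6.

6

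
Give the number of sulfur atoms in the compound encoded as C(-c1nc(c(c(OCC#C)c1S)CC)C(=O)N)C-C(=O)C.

1

The symbol for sulfur appears 1 time in the SMILES.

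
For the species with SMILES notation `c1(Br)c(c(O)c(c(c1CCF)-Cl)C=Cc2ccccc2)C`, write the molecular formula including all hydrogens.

C17H15BrClFO

Heavy atoms from the SMILES: 1 Br, 17 C, 1 Cl, 1 F, 1 O.
Implicit hydrogens by atom environment:
  7 × C (aromatic): no H
  5 × C (aromatic): 1 H each → 5
  2 × C: 2 H each → 4
  2 × C: 1 H each → 2
  1 × Br: no H
  1 × C: 3 H
  1 × Cl: no H
  1 × F: no H
  1 × O: 1 H
  Total hydrogens = 15.
Molecular formula: C17H15BrClFO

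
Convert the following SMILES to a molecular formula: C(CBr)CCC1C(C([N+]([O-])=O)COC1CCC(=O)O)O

C12H20BrNO6

Heavy atoms from the SMILES: 1 Br, 12 C, 1 N, 6 O.
Implicit hydrogens by atom environment:
  7 × C: 2 H each → 14
  4 × C: 1 H each → 4
  3 × O: no H
  2 × O: 1 H each → 2
  1 × Br: no H
  1 × C: no H
  1 × N (charge +1): no H
  1 × O (charge -1): no H
  Total hydrogens = 20.
Molecular formula: C12H20BrNO6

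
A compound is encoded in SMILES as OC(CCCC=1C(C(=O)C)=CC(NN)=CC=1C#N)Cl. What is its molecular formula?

Heavy atoms from the SMILES: 13 C, 1 Cl, 3 N, 2 O.
Implicit hydrogens by atom environment:
  4 × C (aromatic): no H
  3 × C: 2 H each → 6
  2 × C (aromatic): 1 H each → 2
  2 × C: no H
  1 × C: 3 H
  1 × C: 1 H
  1 × Cl: no H
  1 × N: 2 H
  1 × N: 1 H
  1 × N: no H
  1 × O: 1 H
  1 × O: no H
  Total hydrogens = 16.
Molecular formula: C13H16ClN3O2

C13H16ClN3O2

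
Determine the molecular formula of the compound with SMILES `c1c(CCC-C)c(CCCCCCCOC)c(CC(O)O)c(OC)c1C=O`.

C22H36O5

Heavy atoms from the SMILES: 22 C, 5 O.
Implicit hydrogens by atom environment:
  11 × C: 2 H each → 22
  5 × C (aromatic): no H
  3 × C: 3 H each → 9
  3 × O: no H
  2 × C: 1 H each → 2
  2 × O: 1 H each → 2
  1 × C (aromatic): 1 H
  Total hydrogens = 36.
Molecular formula: C22H36O5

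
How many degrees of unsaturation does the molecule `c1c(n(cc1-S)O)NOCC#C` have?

5

Molecular formula from the SMILES: C7H8N2O2S.
DoU = (2C + 2 + N − H − X)/2 = (2·7 + 2 + 2 − 8 − 0)/2 = 10/2 = 5.
(Structurally: 1 ring(s) + 4 π bond(s) = 5.)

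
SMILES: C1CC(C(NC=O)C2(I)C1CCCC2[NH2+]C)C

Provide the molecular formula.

C13H24IN2O+

Heavy atoms from the SMILES: 13 C, 1 I, 2 N, 1 O.
Implicit hydrogens by atom environment:
  5 × C: 2 H each → 10
  5 × C: 1 H each → 5
  2 × C: 3 H each → 6
  1 × C: no H
  1 × I: no H
  1 × N (charge +1): 2 H
  1 × N: 1 H
  1 × O: no H
  Total hydrogens = 24.
Net charge +1.
Molecular formula: C13H24IN2O+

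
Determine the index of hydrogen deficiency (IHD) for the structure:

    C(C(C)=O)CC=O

Molecular formula from the SMILES: C5H8O2.
DoU = (2C + 2 + N − H − X)/2 = (2·5 + 2 + 0 − 8 − 0)/2 = 4/2 = 2.
(Structurally: 0 ring(s) + 2 π bond(s) = 2.)

2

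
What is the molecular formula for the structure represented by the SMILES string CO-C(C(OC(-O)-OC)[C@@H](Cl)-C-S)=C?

C8H15ClO4S

Heavy atoms from the SMILES: 8 C, 1 Cl, 4 O, 1 S.
Implicit hydrogens by atom environment:
  3 × C: 1 H each → 3
  3 × O: no H
  2 × C: 3 H each → 6
  2 × C: 2 H each → 4
  1 × C: no H
  1 × Cl: no H
  1 × O: 1 H
  1 × S: 1 H
  Total hydrogens = 15.
Molecular formula: C8H15ClO4S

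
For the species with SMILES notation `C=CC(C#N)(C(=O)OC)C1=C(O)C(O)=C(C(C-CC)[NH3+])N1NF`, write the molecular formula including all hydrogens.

Heavy atoms from the SMILES: 14 C, 1 F, 4 N, 4 O.
Implicit hydrogens by atom environment:
  4 × C (aromatic): no H
  3 × C: 2 H each → 6
  3 × C: no H
  2 × C: 3 H each → 6
  2 × C: 1 H each → 2
  2 × O: 1 H each → 2
  2 × O: no H
  1 × F: no H
  1 × N (charge +1): 3 H
  1 × N: 1 H
  1 × N (aromatic): no H
  1 × N: no H
  Total hydrogens = 20.
Net charge +1.
Molecular formula: C14H20FN4O4+

C14H20FN4O4+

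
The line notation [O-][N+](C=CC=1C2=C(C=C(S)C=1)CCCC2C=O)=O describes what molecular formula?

Heavy atoms from the SMILES: 13 C, 1 N, 3 O, 1 S.
Implicit hydrogens by atom environment:
  4 × C: 1 H each → 4
  4 × C (aromatic): no H
  3 × C: 2 H each → 6
  2 × C (aromatic): 1 H each → 2
  2 × O: no H
  1 × N (charge +1): no H
  1 × O (charge -1): no H
  1 × S: 1 H
  Total hydrogens = 13.
Molecular formula: C13H13NO3S

C13H13NO3S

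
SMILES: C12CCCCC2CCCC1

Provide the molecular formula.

C10H18

Heavy atoms from the SMILES: 10 C.
Implicit hydrogens by atom environment:
  8 × C: 2 H each → 16
  2 × C: 1 H each → 2
  Total hydrogens = 18.
Molecular formula: C10H18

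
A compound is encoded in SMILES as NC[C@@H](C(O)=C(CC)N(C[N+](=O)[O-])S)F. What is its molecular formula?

C7H14FN3O3S

Heavy atoms from the SMILES: 7 C, 1 F, 3 N, 3 O, 1 S.
Implicit hydrogens by atom environment:
  3 × C: 2 H each → 6
  2 × C: no H
  1 × C: 3 H
  1 × C: 1 H
  1 × F: no H
  1 × N: 2 H
  1 × N: no H
  1 × N (charge +1): no H
  1 × O: 1 H
  1 × O: no H
  1 × O (charge -1): no H
  1 × S: 1 H
  Total hydrogens = 14.
Molecular formula: C7H14FN3O3S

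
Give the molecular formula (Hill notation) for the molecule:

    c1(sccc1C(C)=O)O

Heavy atoms from the SMILES: 6 C, 2 O, 1 S.
Implicit hydrogens by atom environment:
  2 × C (aromatic): 1 H each → 2
  2 × C (aromatic): no H
  1 × C: 3 H
  1 × C: no H
  1 × O: 1 H
  1 × O: no H
  1 × S (aromatic): no H
  Total hydrogens = 6.
Molecular formula: C6H6O2S

C6H6O2S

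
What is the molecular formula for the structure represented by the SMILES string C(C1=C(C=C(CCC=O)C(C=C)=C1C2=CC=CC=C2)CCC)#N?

C21H21NO

Heavy atoms from the SMILES: 21 C, 1 N, 1 O.
Implicit hydrogens by atom environment:
  6 × C (aromatic): 1 H each → 6
  6 × C (aromatic): no H
  5 × C: 2 H each → 10
  2 × C: 1 H each → 2
  1 × C: 3 H
  1 × C: no H
  1 × N: no H
  1 × O: no H
  Total hydrogens = 21.
Molecular formula: C21H21NO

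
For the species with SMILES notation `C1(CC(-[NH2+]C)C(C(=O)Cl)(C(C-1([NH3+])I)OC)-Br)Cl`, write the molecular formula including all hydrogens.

[C9H16BrCl2IN2O2]2+

Heavy atoms from the SMILES: 1 Br, 9 C, 2 Cl, 1 I, 2 N, 2 O.
Implicit hydrogens by atom environment:
  3 × C: 1 H each → 3
  3 × C: no H
  2 × C: 3 H each → 6
  2 × Cl: no H
  2 × O: no H
  1 × Br: no H
  1 × C: 2 H
  1 × I: no H
  1 × N (charge +1): 3 H
  1 × N (charge +1): 2 H
  Total hydrogens = 16.
Net charge +2.
Molecular formula: [C9H16BrCl2IN2O2]2+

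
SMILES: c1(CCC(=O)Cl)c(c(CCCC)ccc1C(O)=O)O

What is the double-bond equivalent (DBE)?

6

Molecular formula from the SMILES: C14H17ClO4.
DoU = (2C + 2 + N − H − X)/2 = (2·14 + 2 + 0 − 17 − 1)/2 = 12/2 = 6.
(Structurally: 1 ring(s) + 5 π bond(s) = 6.)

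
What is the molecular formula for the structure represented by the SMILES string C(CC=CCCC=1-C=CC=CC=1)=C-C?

C14H18

Heavy atoms from the SMILES: 14 C.
Implicit hydrogens by atom environment:
  5 × C (aromatic): 1 H each → 5
  4 × C: 1 H each → 4
  3 × C: 2 H each → 6
  1 × C: 3 H
  1 × C (aromatic): no H
  Total hydrogens = 18.
Molecular formula: C14H18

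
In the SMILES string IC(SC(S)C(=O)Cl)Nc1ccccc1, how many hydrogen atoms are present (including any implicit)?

Hydrogens are implicit in SMILES; fill each atom to its normal valence:
  5 × C (aromatic): 1 H each → 5
  2 × C: 1 H each → 2
  1 × C: no H
  1 × C (aromatic): no H
  1 × Cl: no H
  1 × I: no H
  1 × N: 1 H
  1 × O: no H
  1 × S: 1 H
  1 × S: no H
  Total hydrogens = 9.

9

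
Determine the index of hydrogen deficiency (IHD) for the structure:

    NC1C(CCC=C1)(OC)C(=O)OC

Molecular formula from the SMILES: C9H15NO3.
DoU = (2C + 2 + N − H − X)/2 = (2·9 + 2 + 1 − 15 − 0)/2 = 6/2 = 3.
(Structurally: 1 ring(s) + 2 π bond(s) = 3.)

3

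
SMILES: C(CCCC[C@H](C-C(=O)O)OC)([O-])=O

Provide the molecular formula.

C9H15O5-

Heavy atoms from the SMILES: 9 C, 5 O.
Implicit hydrogens by atom environment:
  5 × C: 2 H each → 10
  3 × O: no H
  2 × C: no H
  1 × C: 3 H
  1 × C: 1 H
  1 × O: 1 H
  1 × O (charge -1): no H
  Total hydrogens = 15.
Net charge -1.
Molecular formula: C9H15O5-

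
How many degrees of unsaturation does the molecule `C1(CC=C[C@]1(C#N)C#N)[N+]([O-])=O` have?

Molecular formula from the SMILES: C7H5N3O2.
DoU = (2C + 2 + N − H − X)/2 = (2·7 + 2 + 3 − 5 − 0)/2 = 14/2 = 7.
(Structurally: 1 ring(s) + 6 π bond(s) = 7.)

7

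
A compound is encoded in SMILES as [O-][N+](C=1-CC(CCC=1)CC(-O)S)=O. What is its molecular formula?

C8H13NO3S

Heavy atoms from the SMILES: 8 C, 1 N, 3 O, 1 S.
Implicit hydrogens by atom environment:
  4 × C: 2 H each → 8
  3 × C: 1 H each → 3
  1 × C: no H
  1 × N (charge +1): no H
  1 × O: 1 H
  1 × O: no H
  1 × O (charge -1): no H
  1 × S: 1 H
  Total hydrogens = 13.
Molecular formula: C8H13NO3S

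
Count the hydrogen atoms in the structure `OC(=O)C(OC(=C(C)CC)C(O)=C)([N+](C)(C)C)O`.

Hydrogens are implicit in SMILES; fill each atom to its normal valence:
  5 × C: 3 H each → 15
  5 × C: no H
  3 × O: 1 H each → 3
  2 × C: 2 H each → 4
  2 × O: no H
  1 × N (charge +1): no H
  Total hydrogens = 22.

22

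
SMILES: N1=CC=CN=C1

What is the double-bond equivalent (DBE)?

Molecular formula from the SMILES: C4H4N2.
DoU = (2C + 2 + N − H − X)/2 = (2·4 + 2 + 2 − 4 − 0)/2 = 8/2 = 4.
(Structurally: 1 ring(s) + 3 π bond(s) = 4.)

4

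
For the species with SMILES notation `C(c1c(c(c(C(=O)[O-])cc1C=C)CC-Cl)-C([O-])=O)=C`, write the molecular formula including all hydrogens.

Heavy atoms from the SMILES: 14 C, 1 Cl, 4 O.
Implicit hydrogens by atom environment:
  5 × C (aromatic): no H
  4 × C: 2 H each → 8
  2 × C: 1 H each → 2
  2 × C: no H
  2 × O: no H
  2 × O (charge -1): no H
  1 × C (aromatic): 1 H
  1 × Cl: no H
  Total hydrogens = 11.
Net charge -2.
Molecular formula: [C14H11ClO4]2-

[C14H11ClO4]2-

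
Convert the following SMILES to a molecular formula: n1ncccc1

Heavy atoms from the SMILES: 4 C, 2 N.
Implicit hydrogens by atom environment:
  4 × C (aromatic): 1 H each → 4
  2 × N (aromatic): no H
  Total hydrogens = 4.
Molecular formula: C4H4N2

C4H4N2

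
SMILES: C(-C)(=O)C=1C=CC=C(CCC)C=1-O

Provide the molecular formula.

C11H14O2

Heavy atoms from the SMILES: 11 C, 2 O.
Implicit hydrogens by atom environment:
  3 × C (aromatic): 1 H each → 3
  3 × C (aromatic): no H
  2 × C: 3 H each → 6
  2 × C: 2 H each → 4
  1 × C: no H
  1 × O: 1 H
  1 × O: no H
  Total hydrogens = 14.
Molecular formula: C11H14O2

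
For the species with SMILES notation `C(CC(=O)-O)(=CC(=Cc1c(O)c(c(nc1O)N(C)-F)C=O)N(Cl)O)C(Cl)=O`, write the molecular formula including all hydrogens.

Heavy atoms from the SMILES: 14 C, 2 Cl, 1 F, 3 N, 7 O.
Implicit hydrogens by atom environment:
  5 × C (aromatic): no H
  4 × C: no H
  4 × O: 1 H each → 4
  3 × C: 1 H each → 3
  3 × O: no H
  2 × Cl: no H
  2 × N: no H
  1 × C: 3 H
  1 × C: 2 H
  1 × F: no H
  1 × N (aromatic): no H
  Total hydrogens = 12.
Molecular formula: C14H12Cl2FN3O7

C14H12Cl2FN3O7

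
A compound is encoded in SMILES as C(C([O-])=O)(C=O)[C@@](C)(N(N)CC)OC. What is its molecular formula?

Heavy atoms from the SMILES: 8 C, 2 N, 4 O.
Implicit hydrogens by atom environment:
  3 × C: 3 H each → 9
  3 × O: no H
  2 × C: 1 H each → 2
  2 × C: no H
  1 × C: 2 H
  1 × N: 2 H
  1 × N: no H
  1 × O (charge -1): no H
  Total hydrogens = 15.
Net charge -1.
Molecular formula: C8H15N2O4-

C8H15N2O4-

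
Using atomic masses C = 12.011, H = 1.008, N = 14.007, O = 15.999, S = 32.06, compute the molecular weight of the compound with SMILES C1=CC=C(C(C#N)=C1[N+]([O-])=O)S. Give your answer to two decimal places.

180.18

Molecular formula: C7H4N2O2S.
M = 7×12.011 + 4×1.008 + 2×14.007 + 2×15.999 + 1×32.06 = 180.18 g/mol.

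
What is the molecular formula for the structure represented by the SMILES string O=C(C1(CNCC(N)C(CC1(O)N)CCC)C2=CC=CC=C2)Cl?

C17H26ClN3O2

Heavy atoms from the SMILES: 17 C, 1 Cl, 3 N, 2 O.
Implicit hydrogens by atom environment:
  5 × C: 2 H each → 10
  5 × C (aromatic): 1 H each → 5
  3 × C: no H
  2 × C: 1 H each → 2
  2 × N: 2 H each → 4
  1 × C: 3 H
  1 × C (aromatic): no H
  1 × Cl: no H
  1 × N: 1 H
  1 × O: 1 H
  1 × O: no H
  Total hydrogens = 26.
Molecular formula: C17H26ClN3O2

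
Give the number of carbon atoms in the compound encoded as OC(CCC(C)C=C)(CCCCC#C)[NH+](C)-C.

15

The symbol for carbon appears 15 times in the SMILES.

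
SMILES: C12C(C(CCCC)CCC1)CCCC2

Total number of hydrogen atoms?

Hydrogens are implicit in SMILES; fill each atom to its normal valence:
  10 × C: 2 H each → 20
  3 × C: 1 H each → 3
  1 × C: 3 H
  Total hydrogens = 26.

26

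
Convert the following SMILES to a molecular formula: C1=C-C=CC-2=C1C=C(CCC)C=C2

C13H14

Heavy atoms from the SMILES: 13 C.
Implicit hydrogens by atom environment:
  7 × C (aromatic): 1 H each → 7
  3 × C (aromatic): no H
  2 × C: 2 H each → 4
  1 × C: 3 H
  Total hydrogens = 14.
Molecular formula: C13H14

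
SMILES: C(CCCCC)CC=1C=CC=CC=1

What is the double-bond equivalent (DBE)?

4

Molecular formula from the SMILES: C13H20.
DoU = (2C + 2 + N − H − X)/2 = (2·13 + 2 + 0 − 20 − 0)/2 = 8/2 = 4.
(Structurally: 1 ring(s) + 3 π bond(s) = 4.)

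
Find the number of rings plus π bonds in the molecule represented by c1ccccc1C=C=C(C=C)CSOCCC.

7

Molecular formula from the SMILES: C15H18OS.
DoU = (2C + 2 + N − H − X)/2 = (2·15 + 2 + 0 − 18 − 0)/2 = 14/2 = 7.
(Structurally: 1 ring(s) + 6 π bond(s) = 7.)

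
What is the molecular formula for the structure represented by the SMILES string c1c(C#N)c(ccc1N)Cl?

Heavy atoms from the SMILES: 7 C, 1 Cl, 2 N.
Implicit hydrogens by atom environment:
  3 × C (aromatic): 1 H each → 3
  3 × C (aromatic): no H
  1 × C: no H
  1 × Cl: no H
  1 × N: 2 H
  1 × N: no H
  Total hydrogens = 5.
Molecular formula: C7H5ClN2

C7H5ClN2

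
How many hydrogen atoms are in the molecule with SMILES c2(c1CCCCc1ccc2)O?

12

Hydrogens are implicit in SMILES; fill each atom to its normal valence:
  4 × C: 2 H each → 8
  3 × C (aromatic): 1 H each → 3
  3 × C (aromatic): no H
  1 × O: 1 H
  Total hydrogens = 12.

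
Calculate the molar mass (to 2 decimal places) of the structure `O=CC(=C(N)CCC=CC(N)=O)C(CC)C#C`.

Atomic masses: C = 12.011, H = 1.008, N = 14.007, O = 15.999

234.30

Molecular formula: C13H18N2O2.
M = 13×12.011 + 18×1.008 + 2×14.007 + 2×15.999 = 234.30 g/mol.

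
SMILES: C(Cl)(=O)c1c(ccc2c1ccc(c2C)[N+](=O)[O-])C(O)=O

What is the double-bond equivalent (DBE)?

10

Molecular formula from the SMILES: C13H8ClNO5.
DoU = (2C + 2 + N − H − X)/2 = (2·13 + 2 + 1 − 8 − 1)/2 = 20/2 = 10.
(Structurally: 2 ring(s) + 8 π bond(s) = 10.)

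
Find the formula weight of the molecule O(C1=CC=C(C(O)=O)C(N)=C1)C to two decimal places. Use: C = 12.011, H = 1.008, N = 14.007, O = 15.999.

167.16

Molecular formula: C8H9NO3.
M = 8×12.011 + 9×1.008 + 1×14.007 + 3×15.999 = 167.16 g/mol.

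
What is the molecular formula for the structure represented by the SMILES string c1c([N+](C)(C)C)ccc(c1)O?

C9H14NO+

Heavy atoms from the SMILES: 9 C, 1 N, 1 O.
Implicit hydrogens by atom environment:
  4 × C (aromatic): 1 H each → 4
  3 × C: 3 H each → 9
  2 × C (aromatic): no H
  1 × N (charge +1): no H
  1 × O: 1 H
  Total hydrogens = 14.
Net charge +1.
Molecular formula: C9H14NO+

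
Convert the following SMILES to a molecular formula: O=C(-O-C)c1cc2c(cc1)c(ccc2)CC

Heavy atoms from the SMILES: 14 C, 2 O.
Implicit hydrogens by atom environment:
  6 × C (aromatic): 1 H each → 6
  4 × C (aromatic): no H
  2 × C: 3 H each → 6
  2 × O: no H
  1 × C: 2 H
  1 × C: no H
  Total hydrogens = 14.
Molecular formula: C14H14O2

C14H14O2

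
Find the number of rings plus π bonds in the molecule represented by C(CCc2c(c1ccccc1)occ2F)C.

Molecular formula from the SMILES: C14H15FO.
DoU = (2C + 2 + N − H − X)/2 = (2·14 + 2 + 0 − 15 − 1)/2 = 14/2 = 7.
(Structurally: 2 ring(s) + 5 π bond(s) = 7.)

7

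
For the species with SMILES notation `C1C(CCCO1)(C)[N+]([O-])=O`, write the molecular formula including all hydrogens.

Heavy atoms from the SMILES: 6 C, 1 N, 3 O.
Implicit hydrogens by atom environment:
  4 × C: 2 H each → 8
  2 × O: no H
  1 × C: 3 H
  1 × C: no H
  1 × N (charge +1): no H
  1 × O (charge -1): no H
  Total hydrogens = 11.
Molecular formula: C6H11NO3

C6H11NO3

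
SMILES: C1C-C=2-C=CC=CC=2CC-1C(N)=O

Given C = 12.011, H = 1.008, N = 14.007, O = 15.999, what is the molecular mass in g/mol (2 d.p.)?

Molecular formula: C11H13NO.
M = 11×12.011 + 13×1.008 + 1×14.007 + 1×15.999 = 175.23 g/mol.

175.23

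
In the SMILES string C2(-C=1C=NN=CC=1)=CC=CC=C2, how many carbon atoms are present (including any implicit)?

The symbol for carbon appears 10 times in the SMILES.

10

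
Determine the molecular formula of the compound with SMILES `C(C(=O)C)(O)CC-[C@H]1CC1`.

C8H14O2

Heavy atoms from the SMILES: 8 C, 2 O.
Implicit hydrogens by atom environment:
  4 × C: 2 H each → 8
  2 × C: 1 H each → 2
  1 × C: 3 H
  1 × C: no H
  1 × O: 1 H
  1 × O: no H
  Total hydrogens = 14.
Molecular formula: C8H14O2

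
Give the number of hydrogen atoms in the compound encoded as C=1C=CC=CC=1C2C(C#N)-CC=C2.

11

Hydrogens are implicit in SMILES; fill each atom to its normal valence:
  5 × C (aromatic): 1 H each → 5
  4 × C: 1 H each → 4
  1 × C: 2 H
  1 × C (aromatic): no H
  1 × C: no H
  1 × N: no H
  Total hydrogens = 11.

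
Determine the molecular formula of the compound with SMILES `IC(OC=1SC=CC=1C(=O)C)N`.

C7H8INO2S

Heavy atoms from the SMILES: 7 C, 1 I, 1 N, 2 O, 1 S.
Implicit hydrogens by atom environment:
  2 × C (aromatic): 1 H each → 2
  2 × C (aromatic): no H
  2 × O: no H
  1 × C: 3 H
  1 × C: 1 H
  1 × C: no H
  1 × I: no H
  1 × N: 2 H
  1 × S (aromatic): no H
  Total hydrogens = 8.
Molecular formula: C7H8INO2S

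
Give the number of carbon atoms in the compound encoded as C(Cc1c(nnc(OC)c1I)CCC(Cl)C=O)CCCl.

The symbol for carbon appears 13 times in the SMILES. Lowercase c denotes aromatic carbon and counts toward C.

13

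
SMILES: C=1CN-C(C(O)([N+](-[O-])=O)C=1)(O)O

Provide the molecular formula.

Heavy atoms from the SMILES: 5 C, 2 N, 5 O.
Implicit hydrogens by atom environment:
  3 × O: 1 H each → 3
  2 × C: 1 H each → 2
  2 × C: no H
  1 × C: 2 H
  1 × N: 1 H
  1 × N (charge +1): no H
  1 × O: no H
  1 × O (charge -1): no H
  Total hydrogens = 8.
Molecular formula: C5H8N2O5

C5H8N2O5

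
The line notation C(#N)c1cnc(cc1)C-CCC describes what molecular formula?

C10H12N2

Heavy atoms from the SMILES: 10 C, 2 N.
Implicit hydrogens by atom environment:
  3 × C: 2 H each → 6
  3 × C (aromatic): 1 H each → 3
  2 × C (aromatic): no H
  1 × C: 3 H
  1 × C: no H
  1 × N (aromatic): no H
  1 × N: no H
  Total hydrogens = 12.
Molecular formula: C10H12N2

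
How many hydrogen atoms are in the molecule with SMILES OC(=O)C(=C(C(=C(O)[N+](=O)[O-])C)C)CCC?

15

Hydrogens are implicit in SMILES; fill each atom to its normal valence:
  5 × C: no H
  3 × C: 3 H each → 9
  2 × C: 2 H each → 4
  2 × O: 1 H each → 2
  2 × O: no H
  1 × N (charge +1): no H
  1 × O (charge -1): no H
  Total hydrogens = 15.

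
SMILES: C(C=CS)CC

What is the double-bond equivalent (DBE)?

1

Molecular formula from the SMILES: C5H10S.
DoU = (2C + 2 + N − H − X)/2 = (2·5 + 2 + 0 − 10 − 0)/2 = 2/2 = 1.
(Structurally: 0 ring(s) + 1 π bond(s) = 1.)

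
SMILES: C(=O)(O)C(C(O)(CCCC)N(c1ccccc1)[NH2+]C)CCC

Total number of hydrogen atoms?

Hydrogens are implicit in SMILES; fill each atom to its normal valence:
  5 × C: 2 H each → 10
  5 × C (aromatic): 1 H each → 5
  3 × C: 3 H each → 9
  2 × C: no H
  2 × O: 1 H each → 2
  1 × C: 1 H
  1 × C (aromatic): no H
  1 × N (charge +1): 2 H
  1 × N: no H
  1 × O: no H
  Total hydrogens = 29.

29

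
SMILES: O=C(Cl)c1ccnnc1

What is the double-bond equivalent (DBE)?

Molecular formula from the SMILES: C5H3ClN2O.
DoU = (2C + 2 + N − H − X)/2 = (2·5 + 2 + 2 − 3 − 1)/2 = 10/2 = 5.
(Structurally: 1 ring(s) + 4 π bond(s) = 5.)

5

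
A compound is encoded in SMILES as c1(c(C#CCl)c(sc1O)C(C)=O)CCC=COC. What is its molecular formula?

Heavy atoms from the SMILES: 13 C, 1 Cl, 3 O, 1 S.
Implicit hydrogens by atom environment:
  4 × C (aromatic): no H
  3 × C: no H
  2 × C: 3 H each → 6
  2 × C: 2 H each → 4
  2 × C: 1 H each → 2
  2 × O: no H
  1 × Cl: no H
  1 × O: 1 H
  1 × S (aromatic): no H
  Total hydrogens = 13.
Molecular formula: C13H13ClO3S

C13H13ClO3S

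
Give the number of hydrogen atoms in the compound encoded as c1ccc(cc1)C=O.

Hydrogens are implicit in SMILES; fill each atom to its normal valence:
  5 × C (aromatic): 1 H each → 5
  1 × C: 1 H
  1 × C (aromatic): no H
  1 × O: no H
  Total hydrogens = 6.

6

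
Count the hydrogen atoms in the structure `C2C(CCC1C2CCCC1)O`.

18

Hydrogens are implicit in SMILES; fill each atom to its normal valence:
  7 × C: 2 H each → 14
  3 × C: 1 H each → 3
  1 × O: 1 H
  Total hydrogens = 18.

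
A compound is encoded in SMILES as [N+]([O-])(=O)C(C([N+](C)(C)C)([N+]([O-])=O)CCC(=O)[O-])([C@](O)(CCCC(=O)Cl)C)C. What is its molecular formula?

C15H26ClN3O8

Heavy atoms from the SMILES: 15 C, 1 Cl, 3 N, 8 O.
Implicit hydrogens by atom environment:
  5 × C: 3 H each → 15
  5 × C: 2 H each → 10
  5 × C: no H
  4 × O: no H
  3 × N (charge +1): no H
  3 × O (charge -1): no H
  1 × Cl: no H
  1 × O: 1 H
  Total hydrogens = 26.
Molecular formula: C15H26ClN3O8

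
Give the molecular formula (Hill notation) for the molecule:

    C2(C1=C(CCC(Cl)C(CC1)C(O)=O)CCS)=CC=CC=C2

C17H21ClO2S

Heavy atoms from the SMILES: 17 C, 1 Cl, 2 O, 1 S.
Implicit hydrogens by atom environment:
  6 × C: 2 H each → 12
  5 × C (aromatic): 1 H each → 5
  3 × C: no H
  2 × C: 1 H each → 2
  1 × C (aromatic): no H
  1 × Cl: no H
  1 × O: 1 H
  1 × O: no H
  1 × S: 1 H
  Total hydrogens = 21.
Molecular formula: C17H21ClO2S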